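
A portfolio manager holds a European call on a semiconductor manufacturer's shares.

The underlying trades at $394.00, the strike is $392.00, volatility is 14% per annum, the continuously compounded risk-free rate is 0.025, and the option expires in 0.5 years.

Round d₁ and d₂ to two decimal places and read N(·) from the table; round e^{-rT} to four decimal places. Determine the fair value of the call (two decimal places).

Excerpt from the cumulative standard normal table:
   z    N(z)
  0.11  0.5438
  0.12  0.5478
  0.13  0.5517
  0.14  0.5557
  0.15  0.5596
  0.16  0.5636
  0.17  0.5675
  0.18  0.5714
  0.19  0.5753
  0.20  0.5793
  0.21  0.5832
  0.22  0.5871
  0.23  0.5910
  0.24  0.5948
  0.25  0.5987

$19.27

σ√T = 0.14·√0.5 = 0.0990
d₁ = [ln(394/392) + (0.025 + ½·0.14²)·0.5] / (σ√T) = (0.0051 + 0.0174) / 0.0990 = 0.2272 which rounds to 0.23
d₂ = 0.2272 − 0.0990 = 0.1282 which rounds to 0.13
e^(−rT) = e^(−0.025·0.5) = 0.9876
C = 394·N(0.23) − 392·0.9876·N(0.13) = 394·0.5910 − 392·0.9876·0.5517 = 232.8540 − 213.5847 = 19.2693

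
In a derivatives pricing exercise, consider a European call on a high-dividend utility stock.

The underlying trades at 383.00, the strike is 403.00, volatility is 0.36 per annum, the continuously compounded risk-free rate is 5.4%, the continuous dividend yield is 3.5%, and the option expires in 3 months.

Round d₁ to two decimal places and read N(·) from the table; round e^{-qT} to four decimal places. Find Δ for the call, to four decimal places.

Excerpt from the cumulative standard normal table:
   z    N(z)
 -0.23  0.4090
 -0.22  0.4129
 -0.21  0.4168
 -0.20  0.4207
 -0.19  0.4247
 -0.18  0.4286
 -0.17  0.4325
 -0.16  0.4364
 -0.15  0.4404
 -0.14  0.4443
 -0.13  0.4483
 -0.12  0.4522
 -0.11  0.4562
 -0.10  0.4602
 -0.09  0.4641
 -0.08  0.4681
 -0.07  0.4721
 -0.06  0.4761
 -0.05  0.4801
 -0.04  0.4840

T = 0.25;  σ√T = 0.1800
d₁ = [ln(383/403) + (0.054 − 0.035 + 0.36²/2)·0.25] / 0.1800 = [-0.0509 + 0.0209] / 0.1800 = -0.1664 ≈ -0.17
N(d₁) = N(-0.17) = 0.4325
Δ_call = exp(−qT)·N(d₁) = 0.9913·0.4325 = 0.4287

0.4287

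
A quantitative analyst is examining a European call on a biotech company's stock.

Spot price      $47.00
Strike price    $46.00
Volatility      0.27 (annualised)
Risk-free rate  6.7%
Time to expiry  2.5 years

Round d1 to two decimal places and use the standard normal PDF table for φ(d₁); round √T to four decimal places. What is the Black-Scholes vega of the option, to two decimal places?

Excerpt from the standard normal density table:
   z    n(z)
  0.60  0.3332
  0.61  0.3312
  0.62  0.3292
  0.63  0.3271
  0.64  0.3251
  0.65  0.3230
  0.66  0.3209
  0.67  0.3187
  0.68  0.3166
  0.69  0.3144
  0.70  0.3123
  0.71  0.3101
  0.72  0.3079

23.85

σ√T = 0.27 × 1.5811 = 0.4269
d₁ = [ln(47/46) + (0.067 + 0.27²/2)·2.5] / 0.4269 = [0.0215 + 0.2586] / 0.4269 = 0.6562 → 0.66
√T = √2.5 = 1.5811
φ(d₁) = φ(0.66) = 0.3209
vega = S·φ(d₁)·√T = 47·0.3209·1.5811 = 23.8466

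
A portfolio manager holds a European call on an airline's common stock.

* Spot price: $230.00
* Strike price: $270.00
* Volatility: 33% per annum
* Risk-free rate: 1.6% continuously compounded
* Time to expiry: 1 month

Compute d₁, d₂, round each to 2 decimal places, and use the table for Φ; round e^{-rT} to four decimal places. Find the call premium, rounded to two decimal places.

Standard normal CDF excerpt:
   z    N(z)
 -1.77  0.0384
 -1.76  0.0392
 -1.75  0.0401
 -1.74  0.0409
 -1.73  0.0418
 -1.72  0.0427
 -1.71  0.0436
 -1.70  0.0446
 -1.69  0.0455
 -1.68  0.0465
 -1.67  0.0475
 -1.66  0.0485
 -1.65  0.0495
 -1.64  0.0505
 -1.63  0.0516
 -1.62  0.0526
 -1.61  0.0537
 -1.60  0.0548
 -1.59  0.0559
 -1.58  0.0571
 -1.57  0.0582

T = 0.08333;  σ√T = 0.0953
d₁ = [ln(230/270) + (0.016 + ½·0.33²)·0.08333] / (σ√T) = (-0.1603 + 0.0059) / 0.0953 = -1.6215 which rounds to -1.62
d₂ = -1.6215 − 0.0953 = -1.7168 which rounds to -1.72
e^(−rT) = e^(−0.016·0.08333) = 0.9987
C = 230·N(-1.62) − 270·0.9987·N(-1.72) = 230·0.0526 − 270·0.9987·0.0427 = 12.0980 − 11.5140 = 0.5840

$0.58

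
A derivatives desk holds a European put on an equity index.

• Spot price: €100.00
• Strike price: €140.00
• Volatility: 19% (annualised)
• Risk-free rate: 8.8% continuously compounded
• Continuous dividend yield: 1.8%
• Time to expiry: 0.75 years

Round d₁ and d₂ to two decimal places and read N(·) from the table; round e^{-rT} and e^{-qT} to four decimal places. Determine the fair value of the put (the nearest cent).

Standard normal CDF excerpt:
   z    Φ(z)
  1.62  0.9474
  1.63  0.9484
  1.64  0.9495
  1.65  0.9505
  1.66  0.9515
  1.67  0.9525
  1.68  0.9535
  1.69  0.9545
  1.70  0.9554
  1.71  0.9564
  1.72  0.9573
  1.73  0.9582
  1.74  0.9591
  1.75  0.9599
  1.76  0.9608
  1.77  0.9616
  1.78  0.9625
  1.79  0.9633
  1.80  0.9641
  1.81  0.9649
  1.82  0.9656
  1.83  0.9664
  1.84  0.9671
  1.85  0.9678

€32.78

σ√T = 0.19·√0.75 = 0.1645
ln(S/K) + (r − q + σ²/2)T = ln(100/140) + (0.088 − 0.018 + 0.19²/2)·0.75 = -0.3365 + 0.0660 = -0.2704
d₁ = -0.2704 / 0.1645 = -1.6435 ⇒ -1.64
d₂ = d₁ − σ√T = -1.6435 − 0.1645 = -1.8081 ⇒ -1.81
exp(−qT) = exp(−0.018·0.75) = 0.9866;  exp(−rT) = exp(−0.088·0.75) = 0.9361
P = 140·0.9361·N(1.81) − 100·0.9866·N(1.64) = 140·0.9361·0.9649 − 100·0.9866·0.9495 = 126.4540 − 93.6777 = 32.7763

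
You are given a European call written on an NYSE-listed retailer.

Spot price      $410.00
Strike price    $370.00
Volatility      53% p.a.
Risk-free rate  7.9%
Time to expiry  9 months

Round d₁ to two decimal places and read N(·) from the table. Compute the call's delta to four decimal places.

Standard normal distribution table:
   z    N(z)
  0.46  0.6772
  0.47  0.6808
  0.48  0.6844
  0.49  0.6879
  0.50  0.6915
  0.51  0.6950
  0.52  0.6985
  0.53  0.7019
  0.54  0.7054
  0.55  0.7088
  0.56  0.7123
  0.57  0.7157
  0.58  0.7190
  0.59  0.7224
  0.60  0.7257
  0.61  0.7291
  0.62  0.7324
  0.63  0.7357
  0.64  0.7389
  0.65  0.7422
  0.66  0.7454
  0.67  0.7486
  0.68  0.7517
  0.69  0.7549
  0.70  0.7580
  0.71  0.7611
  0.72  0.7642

T = 0.75;  σ√T = 0.4590
ln(S/K) + (r + σ²/2)T = ln(410/370) + (0.079 + 0.53²/2)·0.75 = 0.1027 + 0.1646 = 0.2672
d₁ = 0.2672 / 0.4590 = 0.5822 which rounds to 0.58
N(d₁) = N(0.58) = 0.7190
Δ_call = N(d₁) = 0.7190

0.7190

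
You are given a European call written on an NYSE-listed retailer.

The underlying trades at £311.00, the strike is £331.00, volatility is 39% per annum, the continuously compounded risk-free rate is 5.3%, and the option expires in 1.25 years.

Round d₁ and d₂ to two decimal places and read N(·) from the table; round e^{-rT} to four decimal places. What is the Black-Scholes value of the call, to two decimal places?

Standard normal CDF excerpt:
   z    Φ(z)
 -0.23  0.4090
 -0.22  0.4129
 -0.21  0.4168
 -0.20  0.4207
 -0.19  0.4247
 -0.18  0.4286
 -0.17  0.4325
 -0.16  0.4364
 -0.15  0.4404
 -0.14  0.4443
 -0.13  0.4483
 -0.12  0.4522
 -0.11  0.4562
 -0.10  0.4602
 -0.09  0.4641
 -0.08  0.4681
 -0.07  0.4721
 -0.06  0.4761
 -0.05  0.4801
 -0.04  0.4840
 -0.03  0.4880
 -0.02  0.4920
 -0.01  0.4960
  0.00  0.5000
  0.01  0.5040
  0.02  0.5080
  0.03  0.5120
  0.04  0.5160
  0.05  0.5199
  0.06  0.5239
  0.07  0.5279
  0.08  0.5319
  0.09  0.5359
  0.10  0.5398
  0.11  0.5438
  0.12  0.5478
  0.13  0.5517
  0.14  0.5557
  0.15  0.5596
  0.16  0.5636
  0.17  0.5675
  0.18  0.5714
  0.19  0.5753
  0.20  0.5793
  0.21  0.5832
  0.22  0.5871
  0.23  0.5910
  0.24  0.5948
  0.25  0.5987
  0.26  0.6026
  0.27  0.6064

σ√T = 0.39 × 1.1180 = 0.4360
d₁ = [ln(311/331) + (0.053 + ½·0.39²)·1.25] / (σ√T) = (-0.0623 + 0.1613) / 0.4360 = 0.2270 which rounds to 0.23
d₂ = 0.2270 − 0.4360 = -0.2090 which rounds to -0.21
e^(−rT) = e^(−0.053·1.25) = 0.9359
C = 311·N(0.23) − 331·0.9359·N(-0.21) = 311·0.5910 − 331·0.9359·0.4168 = 183.8010 − 129.1175 = 54.6835

£54.68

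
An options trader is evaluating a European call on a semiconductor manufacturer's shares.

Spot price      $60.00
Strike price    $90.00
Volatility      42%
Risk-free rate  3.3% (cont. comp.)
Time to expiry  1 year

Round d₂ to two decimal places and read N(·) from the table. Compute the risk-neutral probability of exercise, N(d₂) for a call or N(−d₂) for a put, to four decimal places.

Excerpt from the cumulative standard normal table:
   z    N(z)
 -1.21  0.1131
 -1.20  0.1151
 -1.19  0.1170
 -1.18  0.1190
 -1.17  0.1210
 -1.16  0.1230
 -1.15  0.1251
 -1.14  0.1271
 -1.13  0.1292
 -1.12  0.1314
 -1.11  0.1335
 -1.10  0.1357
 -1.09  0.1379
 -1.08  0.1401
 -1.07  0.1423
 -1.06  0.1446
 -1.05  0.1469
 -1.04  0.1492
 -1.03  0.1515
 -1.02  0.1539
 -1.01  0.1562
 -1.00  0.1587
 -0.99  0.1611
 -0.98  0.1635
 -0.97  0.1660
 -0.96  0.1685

T = 1;  σ√T = 0.4200
ln(S/K) + (r + σ²/2)T = ln(60/90) + (0.033 + 0.42²/2)·1 = -0.4055 + 0.1212 = -0.2843
d₁ = -0.2843 / 0.4200 = -0.6768 ⇒ -0.68
d₂ = d₁ − σ√T = -0.6768 − 0.4200 = -1.0968 ⇒ -1.10
Pr(exercise) under Q = N(d₂) = 0.1357

0.1357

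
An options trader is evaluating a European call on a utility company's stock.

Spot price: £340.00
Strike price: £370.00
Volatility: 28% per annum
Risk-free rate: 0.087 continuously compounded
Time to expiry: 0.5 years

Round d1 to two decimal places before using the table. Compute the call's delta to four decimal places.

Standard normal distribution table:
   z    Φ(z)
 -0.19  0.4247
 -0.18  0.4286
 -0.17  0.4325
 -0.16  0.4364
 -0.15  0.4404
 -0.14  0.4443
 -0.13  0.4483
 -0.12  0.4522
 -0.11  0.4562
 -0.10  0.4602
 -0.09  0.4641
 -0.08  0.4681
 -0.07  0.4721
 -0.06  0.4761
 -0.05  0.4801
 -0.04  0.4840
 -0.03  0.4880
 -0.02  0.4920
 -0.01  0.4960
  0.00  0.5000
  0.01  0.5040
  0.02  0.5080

0.4562

σ√T = 0.28 × 0.7071 = 0.1980
d₁ = [ln(340/370) + (0.087 + ½·0.28²)·0.5] / (σ√T) = (-0.0846 + 0.0631) / 0.1980 = -0.1084 which rounds to -0.11
N(d₁) = N(-0.11) = 0.4562
Δ_call = N(d₁) = 0.4562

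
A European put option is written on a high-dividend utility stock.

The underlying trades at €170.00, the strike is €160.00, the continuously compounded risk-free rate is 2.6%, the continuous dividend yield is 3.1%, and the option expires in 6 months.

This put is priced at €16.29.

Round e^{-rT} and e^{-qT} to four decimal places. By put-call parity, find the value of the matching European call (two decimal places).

€25.74

exp(−qT) = exp(−0.031·0.5) = 0.9846;  exp(−rT) = exp(−0.026·0.5) = 0.9871
Put-call parity: C − P = S·e^(−qT) − K·e^(−rT) = 170·0.9846 − 160·0.9871 = 167.3820 − 157.9360 = 9.4460
C = P + (C − P) = 16.29 + (9.4460) = 25.7360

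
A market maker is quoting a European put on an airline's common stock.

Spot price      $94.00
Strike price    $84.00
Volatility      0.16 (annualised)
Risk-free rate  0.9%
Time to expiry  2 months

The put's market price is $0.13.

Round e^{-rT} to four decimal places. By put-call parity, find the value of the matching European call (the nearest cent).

$10.26

exp(−rT) = exp(−0.009·0.1667) = 0.9985
Put-call parity: C − P = S − K·e^(−rT) = 94 − 84·0.9985 = 94 − 83.8740 = 10.1260
C = P + (C − P) = 0.13 + (10.1260) = 10.2560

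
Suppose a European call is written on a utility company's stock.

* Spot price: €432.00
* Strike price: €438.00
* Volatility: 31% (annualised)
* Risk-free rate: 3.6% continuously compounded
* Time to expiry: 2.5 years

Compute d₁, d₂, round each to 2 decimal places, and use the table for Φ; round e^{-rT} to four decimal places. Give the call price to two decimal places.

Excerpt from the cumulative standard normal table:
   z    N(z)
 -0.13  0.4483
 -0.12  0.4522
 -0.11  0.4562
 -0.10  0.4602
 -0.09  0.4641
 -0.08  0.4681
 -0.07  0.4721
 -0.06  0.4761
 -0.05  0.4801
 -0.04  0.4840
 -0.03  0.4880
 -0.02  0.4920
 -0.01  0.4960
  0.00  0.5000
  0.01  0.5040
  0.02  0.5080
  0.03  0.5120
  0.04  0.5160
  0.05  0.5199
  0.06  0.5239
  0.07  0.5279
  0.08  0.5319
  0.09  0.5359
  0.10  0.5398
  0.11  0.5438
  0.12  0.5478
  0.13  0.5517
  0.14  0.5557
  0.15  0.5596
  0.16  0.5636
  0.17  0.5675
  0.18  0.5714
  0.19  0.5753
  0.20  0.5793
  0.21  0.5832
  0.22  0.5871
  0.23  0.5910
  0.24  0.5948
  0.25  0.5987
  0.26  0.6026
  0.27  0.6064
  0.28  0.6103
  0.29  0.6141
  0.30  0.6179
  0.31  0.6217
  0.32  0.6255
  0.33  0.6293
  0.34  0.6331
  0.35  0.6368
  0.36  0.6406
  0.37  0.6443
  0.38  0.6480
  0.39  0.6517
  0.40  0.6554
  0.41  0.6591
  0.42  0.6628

€97.36

T = 2.5;  σ√T = 0.4902
d₁ = [ln(432/438) + (0.036 + ½·0.31²)·2.5] / (σ√T) = (-0.0138 + 0.2101) / 0.4902 = 0.4006 ⇒ 0.40
d₂ = 0.4006 − 0.4902 = -0.0896 ⇒ -0.09
e^(−rT) = e^(−0.036·2.5) = 0.9139
N(d₁) = N(0.40) = 0.6554;  N(d₂) = N(-0.09) = 0.4641
C = 432·0.6554 − 438·0.9139·0.4641 = 283.1328 − 185.7738 = 97.3590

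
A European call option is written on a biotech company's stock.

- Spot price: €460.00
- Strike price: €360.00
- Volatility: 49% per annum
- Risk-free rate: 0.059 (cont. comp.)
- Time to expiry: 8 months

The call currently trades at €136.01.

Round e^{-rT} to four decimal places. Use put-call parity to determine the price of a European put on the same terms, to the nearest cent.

e^(−rT) = e^(−0.059·0.6667) = 0.9614
Put-call parity: C − P = S − K·e^(−rT) = 460 − 360·0.9614 = 460 − 346.1040 = 113.8960
P = C − (C − P) = 136.01 − (113.8960) = 22.1140

€22.11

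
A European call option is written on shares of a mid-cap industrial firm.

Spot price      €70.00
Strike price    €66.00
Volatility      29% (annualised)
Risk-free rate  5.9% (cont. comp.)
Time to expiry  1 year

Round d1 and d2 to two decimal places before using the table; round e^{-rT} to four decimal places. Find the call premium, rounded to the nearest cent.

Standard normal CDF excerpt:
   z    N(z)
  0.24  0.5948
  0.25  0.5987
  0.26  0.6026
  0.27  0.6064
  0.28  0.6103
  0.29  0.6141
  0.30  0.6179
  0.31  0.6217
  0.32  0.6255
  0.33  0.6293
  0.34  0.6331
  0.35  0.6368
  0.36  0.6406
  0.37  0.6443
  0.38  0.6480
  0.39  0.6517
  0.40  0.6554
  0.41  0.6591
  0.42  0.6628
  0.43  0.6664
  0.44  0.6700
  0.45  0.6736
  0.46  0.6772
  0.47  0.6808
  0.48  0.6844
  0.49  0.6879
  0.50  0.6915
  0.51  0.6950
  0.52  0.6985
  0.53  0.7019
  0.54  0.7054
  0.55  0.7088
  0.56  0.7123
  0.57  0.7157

€12.12

σ√T = 0.29 × 1.0000 = 0.2900
d₁ = [ln(70/66) + (0.059 + 0.29²/2)·1] / 0.2900 = [0.0588 + 0.1011] / 0.2900 = 0.5513 → 0.55
d₂ = d₁ − σ√T = 0.5513 − 0.2900 = 0.2613 → 0.26
e^(−rT) = e^(−0.059·1) = 0.9427
C = 70·N(0.55) − 66·0.9427·N(0.26) = 70·0.7088 − 66·0.9427·0.6026 = 49.6160 − 37.4927 = 12.1233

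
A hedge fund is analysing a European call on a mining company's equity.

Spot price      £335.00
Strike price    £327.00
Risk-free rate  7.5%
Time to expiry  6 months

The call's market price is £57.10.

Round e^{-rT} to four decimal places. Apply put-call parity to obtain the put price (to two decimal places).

e^(−rT) = e^(−0.075·0.5) = 0.9632
Put-call parity: C − P = S − K·e^(−rT) = 335 − 327·0.9632 = 335 − 314.9664 = 20.0336
P = C − (C − P) = 57.10 − (20.0336) = 37.0664

£37.07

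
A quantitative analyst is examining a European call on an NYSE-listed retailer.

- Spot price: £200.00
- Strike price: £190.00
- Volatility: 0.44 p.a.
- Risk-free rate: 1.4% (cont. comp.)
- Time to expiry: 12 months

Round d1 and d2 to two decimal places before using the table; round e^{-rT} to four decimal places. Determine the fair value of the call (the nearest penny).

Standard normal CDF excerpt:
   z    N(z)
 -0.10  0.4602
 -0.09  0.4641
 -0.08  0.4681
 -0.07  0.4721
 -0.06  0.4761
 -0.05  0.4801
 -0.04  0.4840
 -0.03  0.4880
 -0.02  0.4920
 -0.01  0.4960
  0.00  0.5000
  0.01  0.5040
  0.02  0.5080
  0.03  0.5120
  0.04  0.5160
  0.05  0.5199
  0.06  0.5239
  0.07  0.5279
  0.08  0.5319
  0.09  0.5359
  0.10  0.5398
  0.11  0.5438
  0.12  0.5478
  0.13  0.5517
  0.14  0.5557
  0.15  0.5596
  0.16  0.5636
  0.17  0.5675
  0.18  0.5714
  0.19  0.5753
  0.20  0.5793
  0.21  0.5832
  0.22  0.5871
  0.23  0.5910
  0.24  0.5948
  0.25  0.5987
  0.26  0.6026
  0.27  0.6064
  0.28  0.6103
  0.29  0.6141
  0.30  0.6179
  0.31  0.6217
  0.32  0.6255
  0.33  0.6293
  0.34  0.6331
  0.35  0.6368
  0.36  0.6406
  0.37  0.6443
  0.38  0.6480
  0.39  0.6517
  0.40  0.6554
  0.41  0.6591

£40.41

σ√T = 0.44 × 1.0000 = 0.4400
d₁ = [ln(200/190) + (0.014 + ½·0.44²)·1] / (σ√T) = (0.0513 + 0.1108) / 0.4400 = 0.3684 ≈ 0.37
d₂ = 0.3684 − 0.4400 = -0.0716 ≈ -0.07
exp(−rT) = exp(−0.014·1) = 0.9861
N(d₁) = N(0.37) = 0.6443;  N(d₂) = N(-0.07) = 0.4721
C = 200·0.6443 − 190·0.9861·0.4721 = 128.8600 − 88.4522 = 40.4078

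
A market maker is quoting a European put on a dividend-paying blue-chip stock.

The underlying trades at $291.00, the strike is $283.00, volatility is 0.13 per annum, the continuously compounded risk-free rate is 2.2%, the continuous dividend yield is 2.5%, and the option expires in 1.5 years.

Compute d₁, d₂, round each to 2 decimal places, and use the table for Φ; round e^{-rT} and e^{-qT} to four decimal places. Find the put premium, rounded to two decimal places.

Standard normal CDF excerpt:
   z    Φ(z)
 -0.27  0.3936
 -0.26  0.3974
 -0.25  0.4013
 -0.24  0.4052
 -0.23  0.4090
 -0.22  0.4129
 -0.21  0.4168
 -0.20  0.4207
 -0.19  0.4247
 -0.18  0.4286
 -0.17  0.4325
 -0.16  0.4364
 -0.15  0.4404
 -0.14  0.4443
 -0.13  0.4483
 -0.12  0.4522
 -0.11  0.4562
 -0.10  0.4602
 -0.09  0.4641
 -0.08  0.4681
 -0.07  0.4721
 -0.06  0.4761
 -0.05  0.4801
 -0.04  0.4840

T = 1.5;  σ√T = 0.1592
d₁ = [ln(291/283) + (0.022 − 0.025 + ½·0.13²)·1.5] / (σ√T) = (0.0279 + 0.0082) / 0.1592 = 0.2264 → 0.23
d₂ = 0.2264 − 0.1592 = 0.0672 → 0.07
exp(−qT) = exp(−0.025·1.5) = 0.9632;  exp(−rT) = exp(−0.022·1.5) = 0.9675
N(−d₂) = N(-0.07) = 0.4721;  N(−d₁) = N(-0.23) = 0.4090
P = 283·0.9675·0.4721 − 291·0.9632·0.4090 = 129.2622 − 114.6391 = 14.6231

$14.62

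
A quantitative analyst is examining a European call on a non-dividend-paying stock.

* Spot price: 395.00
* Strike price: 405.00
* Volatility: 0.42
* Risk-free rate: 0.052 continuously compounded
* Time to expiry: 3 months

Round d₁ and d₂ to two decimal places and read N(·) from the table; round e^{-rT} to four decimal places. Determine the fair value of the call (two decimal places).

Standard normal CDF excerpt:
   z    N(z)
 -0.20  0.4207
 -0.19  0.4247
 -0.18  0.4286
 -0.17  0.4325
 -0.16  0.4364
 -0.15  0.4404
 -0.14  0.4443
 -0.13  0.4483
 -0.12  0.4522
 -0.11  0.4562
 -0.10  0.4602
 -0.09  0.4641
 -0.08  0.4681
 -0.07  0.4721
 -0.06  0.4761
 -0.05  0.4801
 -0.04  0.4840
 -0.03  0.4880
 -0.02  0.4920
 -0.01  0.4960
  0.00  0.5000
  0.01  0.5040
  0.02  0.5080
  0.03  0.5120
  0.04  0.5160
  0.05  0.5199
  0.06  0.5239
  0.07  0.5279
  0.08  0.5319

30.90

σ√T = 0.42 × 0.5000 = 0.2100
d₁ = [ln(395/405) + (0.052 + ½·0.42²)·0.25] / (σ√T) = (-0.0250 + 0.0350) / 0.2100 = 0.0479 ⇒ 0.05
d₂ = 0.0479 − 0.2100 = -0.1621 ⇒ -0.16
exp(−rT) = exp(−0.052·0.25) = 0.9871
C = 395·N(0.05) − 405·0.9871·N(-0.16) = 395·0.5199 − 405·0.9871·0.4364 = 205.3605 − 174.4620 = 30.8985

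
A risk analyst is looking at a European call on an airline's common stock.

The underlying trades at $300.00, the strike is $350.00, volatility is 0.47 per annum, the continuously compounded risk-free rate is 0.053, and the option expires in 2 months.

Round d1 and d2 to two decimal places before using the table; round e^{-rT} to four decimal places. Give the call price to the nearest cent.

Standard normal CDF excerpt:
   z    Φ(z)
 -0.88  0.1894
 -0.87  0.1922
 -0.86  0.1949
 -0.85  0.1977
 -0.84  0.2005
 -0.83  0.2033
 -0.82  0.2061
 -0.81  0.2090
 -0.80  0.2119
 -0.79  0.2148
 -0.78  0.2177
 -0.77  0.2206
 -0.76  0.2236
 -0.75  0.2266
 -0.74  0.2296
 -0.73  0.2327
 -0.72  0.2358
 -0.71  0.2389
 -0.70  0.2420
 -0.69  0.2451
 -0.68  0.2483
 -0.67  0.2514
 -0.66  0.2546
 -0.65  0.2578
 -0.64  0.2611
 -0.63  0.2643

$7.79

σ√T = 0.47·√0.1667 = 0.1919
d₁ = [ln(300/350) + (0.053 + 0.47²/2)·0.1667] / 0.1919 = [-0.1542 + 0.0272] / 0.1919 = -0.6614 ⇒ -0.66
d₂ = d₁ − σ√T = -0.6614 − 0.1919 = -0.8533 ⇒ -0.85
exp(−rT) = exp(−0.053·0.1667) = 0.9912
N(d₁) = N(-0.66) = 0.2546;  N(d₂) = N(-0.85) = 0.1977
C = 300·0.2546 − 350·0.9912·0.1977 = 76.3800 − 68.5861 = 7.7939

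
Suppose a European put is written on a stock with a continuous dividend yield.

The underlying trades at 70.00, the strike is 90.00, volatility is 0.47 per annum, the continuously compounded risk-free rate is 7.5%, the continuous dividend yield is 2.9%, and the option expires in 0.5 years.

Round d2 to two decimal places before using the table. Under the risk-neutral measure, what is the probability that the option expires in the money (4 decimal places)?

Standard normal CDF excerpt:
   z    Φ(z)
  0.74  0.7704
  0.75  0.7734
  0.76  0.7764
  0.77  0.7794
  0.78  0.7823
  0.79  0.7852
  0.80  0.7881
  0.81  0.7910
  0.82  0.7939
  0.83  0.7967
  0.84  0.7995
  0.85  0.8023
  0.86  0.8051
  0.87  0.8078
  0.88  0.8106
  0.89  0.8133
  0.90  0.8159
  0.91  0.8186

0.8023

T = 0.5;  σ√T = 0.3323
ln(S/K) + (r − q + σ²/2)T = ln(70/90) + (0.075 − 0.029 + 0.47²/2)·0.5 = -0.2513 + 0.0782 = -0.1731
d₁ = -0.1731 / 0.3323 = -0.5208 ⇒ -0.52
d₂ = d₁ − σ√T = -0.5208 − 0.3323 = -0.8532 ⇒ -0.85
Pr(exercise) under Q = N(−d₂) = N(0.85) = 0.8023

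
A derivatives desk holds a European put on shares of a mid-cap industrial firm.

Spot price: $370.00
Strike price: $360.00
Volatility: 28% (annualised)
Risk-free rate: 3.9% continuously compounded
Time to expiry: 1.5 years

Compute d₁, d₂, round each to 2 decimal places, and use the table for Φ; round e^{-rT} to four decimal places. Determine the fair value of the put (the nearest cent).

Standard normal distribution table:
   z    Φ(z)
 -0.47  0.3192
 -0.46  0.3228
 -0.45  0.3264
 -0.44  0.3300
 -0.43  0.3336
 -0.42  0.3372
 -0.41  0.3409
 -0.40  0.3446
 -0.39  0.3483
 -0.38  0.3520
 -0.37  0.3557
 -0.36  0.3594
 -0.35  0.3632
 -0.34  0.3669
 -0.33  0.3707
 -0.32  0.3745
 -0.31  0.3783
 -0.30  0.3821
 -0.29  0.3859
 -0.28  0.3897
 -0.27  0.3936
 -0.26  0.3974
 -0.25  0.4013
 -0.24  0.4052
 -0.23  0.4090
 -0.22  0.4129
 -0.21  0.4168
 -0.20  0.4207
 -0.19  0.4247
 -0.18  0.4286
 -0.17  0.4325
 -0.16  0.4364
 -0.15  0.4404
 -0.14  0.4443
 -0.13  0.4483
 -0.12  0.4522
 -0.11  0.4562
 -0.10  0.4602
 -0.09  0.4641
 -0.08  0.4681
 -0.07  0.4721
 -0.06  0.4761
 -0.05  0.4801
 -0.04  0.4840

$34.18

σ√T = 0.28·√1.5 = 0.3429
d₁ = [ln(370/360) + (0.039 + ½·0.28²)·1.5] / (σ√T) = (0.0274 + 0.1173) / 0.3429 = 0.4220 → 0.42
d₂ = 0.4220 − 0.3429 = 0.0790 → 0.08
e^(−rT) = e^(−0.039·1.5) = 0.9432
N(−d₂) = N(-0.08) = 0.4681;  N(−d₁) = N(-0.42) = 0.3372
P = 360·0.9432·0.4681 − 370·0.3372 = 158.9443 − 124.7640 = 34.1803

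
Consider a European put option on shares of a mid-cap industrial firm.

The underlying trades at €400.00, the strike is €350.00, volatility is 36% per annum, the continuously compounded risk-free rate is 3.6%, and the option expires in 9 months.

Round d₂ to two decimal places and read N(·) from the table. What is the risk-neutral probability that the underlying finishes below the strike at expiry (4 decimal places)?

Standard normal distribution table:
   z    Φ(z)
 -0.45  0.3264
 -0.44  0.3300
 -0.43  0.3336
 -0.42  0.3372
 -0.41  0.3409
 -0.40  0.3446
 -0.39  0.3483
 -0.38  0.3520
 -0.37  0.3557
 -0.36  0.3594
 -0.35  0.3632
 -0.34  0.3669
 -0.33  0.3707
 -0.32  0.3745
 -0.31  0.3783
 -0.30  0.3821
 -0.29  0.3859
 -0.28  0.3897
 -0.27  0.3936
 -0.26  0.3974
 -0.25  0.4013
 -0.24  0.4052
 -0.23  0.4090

σ√T = 0.36·√0.75 = 0.3118
d₁ = [ln(400/350) + (0.036 + ½·0.36²)·0.75] / (σ√T) = (0.1335 + 0.0756) / 0.3118 = 0.6708 ⇒ 0.67
d₂ = 0.6708 − 0.3118 = 0.3590 ⇒ 0.36
Risk-neutral Pr[S_T < K] = N(−d₂) = N(-0.36) = 0.3594

0.3594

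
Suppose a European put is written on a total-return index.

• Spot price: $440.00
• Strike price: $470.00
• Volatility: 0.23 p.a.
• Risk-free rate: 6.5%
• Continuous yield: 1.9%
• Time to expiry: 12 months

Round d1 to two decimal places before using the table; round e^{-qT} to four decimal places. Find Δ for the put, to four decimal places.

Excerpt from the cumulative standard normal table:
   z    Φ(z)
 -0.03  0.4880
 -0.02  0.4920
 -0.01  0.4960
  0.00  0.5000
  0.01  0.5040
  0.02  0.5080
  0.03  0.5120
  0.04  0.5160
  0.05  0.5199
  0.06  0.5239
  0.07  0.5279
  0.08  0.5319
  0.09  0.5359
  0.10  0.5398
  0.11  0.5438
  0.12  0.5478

-0.4788

σ√T = 0.23·√1 = 0.2300
ln(S/K) + (r − q + σ²/2)T = ln(440/470) + (0.065 − 0.019 + 0.23²/2)·1 = -0.0660 + 0.0725 = 0.0065
d₁ = 0.0065 / 0.2300 = 0.0282 which rounds to 0.03
N(d₁) = N(0.03) = 0.5120
Δ_put = e^(−qT)·(N(d₁) − 1) = 0.9812·(0.5120 − 1) = -0.4788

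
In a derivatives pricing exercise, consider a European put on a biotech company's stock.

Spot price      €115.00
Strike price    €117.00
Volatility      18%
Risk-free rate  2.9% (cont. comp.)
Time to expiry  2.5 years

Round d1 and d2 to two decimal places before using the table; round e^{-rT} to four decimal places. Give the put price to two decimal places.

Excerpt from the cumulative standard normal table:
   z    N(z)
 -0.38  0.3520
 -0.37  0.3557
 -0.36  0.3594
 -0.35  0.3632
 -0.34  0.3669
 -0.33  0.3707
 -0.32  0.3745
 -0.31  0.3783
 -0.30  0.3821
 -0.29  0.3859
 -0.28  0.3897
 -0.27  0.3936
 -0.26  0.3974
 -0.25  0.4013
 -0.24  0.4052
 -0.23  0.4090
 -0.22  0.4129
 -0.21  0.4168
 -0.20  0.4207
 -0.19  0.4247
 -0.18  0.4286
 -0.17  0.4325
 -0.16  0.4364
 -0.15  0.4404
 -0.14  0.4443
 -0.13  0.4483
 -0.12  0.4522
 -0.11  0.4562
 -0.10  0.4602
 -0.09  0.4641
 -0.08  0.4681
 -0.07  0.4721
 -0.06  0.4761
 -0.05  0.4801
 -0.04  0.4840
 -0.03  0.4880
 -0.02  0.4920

€10.05

σ√T = 0.18·√2.5 = 0.2846
d₁ = [ln(115/117) + (0.029 + ½·0.18²)·2.5] / (σ√T) = (-0.0172 + 0.1130) / 0.2846 = 0.3365 → 0.34
d₂ = 0.3365 − 0.2846 = 0.0519 → 0.05
exp(−rT) = exp(−0.029·2.5) = 0.9301
N(−d₂) = N(-0.05) = 0.4801;  N(−d₁) = N(-0.34) = 0.3669
P = 117·0.9301·0.4801 − 115·0.3669 = 52.2453 − 42.1935 = 10.0518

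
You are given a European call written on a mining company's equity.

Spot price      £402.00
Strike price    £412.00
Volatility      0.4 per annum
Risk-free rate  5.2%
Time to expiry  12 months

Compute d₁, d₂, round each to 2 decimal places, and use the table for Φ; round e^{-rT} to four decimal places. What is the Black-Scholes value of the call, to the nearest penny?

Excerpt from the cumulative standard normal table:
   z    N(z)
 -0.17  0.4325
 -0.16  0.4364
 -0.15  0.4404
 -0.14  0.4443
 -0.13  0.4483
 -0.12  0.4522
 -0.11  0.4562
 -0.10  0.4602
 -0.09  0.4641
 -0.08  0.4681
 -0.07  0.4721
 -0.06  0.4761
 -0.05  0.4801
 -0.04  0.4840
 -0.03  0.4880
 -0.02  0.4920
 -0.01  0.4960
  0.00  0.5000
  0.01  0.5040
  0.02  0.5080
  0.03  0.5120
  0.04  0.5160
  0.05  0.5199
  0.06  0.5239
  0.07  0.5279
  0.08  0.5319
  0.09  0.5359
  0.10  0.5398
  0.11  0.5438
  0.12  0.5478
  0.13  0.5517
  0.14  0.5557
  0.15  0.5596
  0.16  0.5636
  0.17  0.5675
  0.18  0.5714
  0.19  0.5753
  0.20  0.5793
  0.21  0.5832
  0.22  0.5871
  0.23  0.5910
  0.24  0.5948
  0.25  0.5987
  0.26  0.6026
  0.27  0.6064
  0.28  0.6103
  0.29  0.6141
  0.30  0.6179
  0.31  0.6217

£68.44

σ√T = 0.4·√1 = 0.4000
d₁ = [ln(402/412) + (0.052 + 0.4²/2)·1] / 0.4000 = [-0.0246 + 0.1320] / 0.4000 = 0.2686 which rounds to 0.27
d₂ = d₁ − σ√T = 0.2686 − 0.4000 = -0.1314 which rounds to -0.13
e^(−rT) = e^(−0.052·1) = 0.9493
N(d₁) = N(0.27) = 0.6064;  N(d₂) = N(-0.13) = 0.4483
C = 402·0.6064 − 412·0.9493·0.4483 = 243.7728 − 175.3353 = 68.4375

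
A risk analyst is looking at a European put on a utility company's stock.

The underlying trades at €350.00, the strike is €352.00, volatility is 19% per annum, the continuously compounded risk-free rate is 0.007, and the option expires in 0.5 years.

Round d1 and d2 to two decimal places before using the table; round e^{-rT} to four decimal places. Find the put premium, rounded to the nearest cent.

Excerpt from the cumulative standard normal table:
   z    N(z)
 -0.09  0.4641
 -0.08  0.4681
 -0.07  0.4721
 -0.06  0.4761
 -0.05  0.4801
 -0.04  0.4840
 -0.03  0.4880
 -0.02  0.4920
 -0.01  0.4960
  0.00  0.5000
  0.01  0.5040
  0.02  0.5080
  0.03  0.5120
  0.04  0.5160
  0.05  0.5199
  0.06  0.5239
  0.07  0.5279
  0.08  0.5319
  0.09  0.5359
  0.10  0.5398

€18.54

σ√T = 0.19 × 0.7071 = 0.1344
d₁ = [ln(350/352) + (0.007 + 0.19²/2)·0.5] / 0.1344 = [-0.0057 + 0.0125] / 0.1344 = 0.0508 which rounds to 0.05
d₂ = d₁ − σ√T = 0.0508 − 0.1344 = -0.0835 which rounds to -0.08
exp(−rT) = exp(−0.007·0.5) = 0.9965
N(−d₂) = N(0.08) = 0.5319;  N(−d₁) = N(-0.05) = 0.4801
P = 352·0.9965·0.5319 − 350·0.4801 = 186.5735 − 168.0350 = 18.5385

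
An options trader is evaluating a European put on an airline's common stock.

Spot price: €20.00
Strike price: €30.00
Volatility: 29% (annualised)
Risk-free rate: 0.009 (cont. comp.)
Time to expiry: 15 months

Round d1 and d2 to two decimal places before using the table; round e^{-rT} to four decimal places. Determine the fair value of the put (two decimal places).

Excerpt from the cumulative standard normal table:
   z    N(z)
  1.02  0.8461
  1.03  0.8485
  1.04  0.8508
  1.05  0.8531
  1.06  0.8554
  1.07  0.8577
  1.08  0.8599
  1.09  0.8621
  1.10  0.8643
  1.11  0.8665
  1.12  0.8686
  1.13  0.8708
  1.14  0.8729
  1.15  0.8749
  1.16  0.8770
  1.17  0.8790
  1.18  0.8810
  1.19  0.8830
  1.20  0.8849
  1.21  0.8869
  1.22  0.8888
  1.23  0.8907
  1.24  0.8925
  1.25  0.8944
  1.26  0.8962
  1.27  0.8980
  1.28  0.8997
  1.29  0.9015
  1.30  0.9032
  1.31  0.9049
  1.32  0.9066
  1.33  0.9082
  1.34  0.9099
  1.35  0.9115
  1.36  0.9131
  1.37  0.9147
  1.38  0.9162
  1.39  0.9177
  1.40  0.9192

€10.12

σ√T = 0.29·√1.25 = 0.3242
ln(S/K) + (r + σ²/2)T = ln(20/30) + (0.009 + 0.29²/2)·1.25 = -0.4055 + 0.0638 = -0.3417
d₁ = -0.3417 / 0.3242 = -1.0537 which rounds to -1.05
d₂ = d₁ − σ√T = -1.0537 − 0.3242 = -1.3780 which rounds to -1.38
e^(−rT) = e^(−0.009·1.25) = 0.9888
N(−d₂) = N(1.38) = 0.9162;  N(−d₁) = N(1.05) = 0.8531
P = 30·0.9888·0.9162 − 20·0.8531 = 27.1782 − 17.0620 = 10.1162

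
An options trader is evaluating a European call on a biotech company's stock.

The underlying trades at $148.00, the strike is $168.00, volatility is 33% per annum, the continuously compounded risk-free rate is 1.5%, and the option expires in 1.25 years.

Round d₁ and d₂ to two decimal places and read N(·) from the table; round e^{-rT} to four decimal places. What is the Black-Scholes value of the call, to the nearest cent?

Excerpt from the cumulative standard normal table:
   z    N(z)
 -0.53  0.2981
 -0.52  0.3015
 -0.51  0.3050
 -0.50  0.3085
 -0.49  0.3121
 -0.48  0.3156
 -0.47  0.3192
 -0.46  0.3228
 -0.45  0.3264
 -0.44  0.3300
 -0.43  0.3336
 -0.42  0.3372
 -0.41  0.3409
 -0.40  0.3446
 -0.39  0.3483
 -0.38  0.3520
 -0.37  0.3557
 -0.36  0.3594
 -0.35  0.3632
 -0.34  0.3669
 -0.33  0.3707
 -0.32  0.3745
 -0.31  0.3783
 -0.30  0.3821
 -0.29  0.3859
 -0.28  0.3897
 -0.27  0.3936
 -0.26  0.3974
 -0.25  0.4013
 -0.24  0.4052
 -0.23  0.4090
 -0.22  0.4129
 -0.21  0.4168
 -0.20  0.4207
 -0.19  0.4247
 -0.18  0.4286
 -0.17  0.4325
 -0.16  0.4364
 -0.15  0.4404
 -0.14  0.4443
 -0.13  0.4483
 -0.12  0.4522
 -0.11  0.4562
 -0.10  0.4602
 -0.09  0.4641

σ√T = 0.33·√1.25 = 0.3690
d₁ = [ln(148/168) + (0.015 + ½·0.33²)·1.25] / (σ√T) = (-0.1268 + 0.0868) / 0.3690 = -0.1083 → -0.11
d₂ = -0.1083 − 0.3690 = -0.4772 → -0.48
e^(−rT) = e^(−0.015·1.25) = 0.9814
N(d₁) = N(-0.11) = 0.4562;  N(d₂) = N(-0.48) = 0.3156
C = 148·0.4562 − 168·0.9814·0.3156 = 67.5176 − 52.0346 = 15.4830

$15.48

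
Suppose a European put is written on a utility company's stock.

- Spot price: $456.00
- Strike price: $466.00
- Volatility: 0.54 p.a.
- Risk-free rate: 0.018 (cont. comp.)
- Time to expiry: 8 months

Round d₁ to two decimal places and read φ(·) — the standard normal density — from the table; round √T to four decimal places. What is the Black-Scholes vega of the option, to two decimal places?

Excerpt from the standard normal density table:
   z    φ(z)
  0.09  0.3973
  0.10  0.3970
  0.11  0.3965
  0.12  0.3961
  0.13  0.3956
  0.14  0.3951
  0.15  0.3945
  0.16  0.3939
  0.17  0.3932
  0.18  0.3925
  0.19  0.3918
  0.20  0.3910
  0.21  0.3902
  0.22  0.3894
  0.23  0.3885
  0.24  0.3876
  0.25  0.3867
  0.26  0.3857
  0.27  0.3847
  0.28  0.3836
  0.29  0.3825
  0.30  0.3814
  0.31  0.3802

145.58

σ√T = 0.54·√0.6667 = 0.4409
d₁ = [ln(456/466) + (0.018 + 0.54²/2)·0.6667] / 0.4409 = [-0.0217 + 0.1092] / 0.4409 = 0.1985 ≈ 0.20
√T = √0.6667 = 0.8165
φ(d₁) = φ(0.20) = 0.3910
vega = S·φ(d₁)·√T = 456·0.3910·0.8165 = 145.5787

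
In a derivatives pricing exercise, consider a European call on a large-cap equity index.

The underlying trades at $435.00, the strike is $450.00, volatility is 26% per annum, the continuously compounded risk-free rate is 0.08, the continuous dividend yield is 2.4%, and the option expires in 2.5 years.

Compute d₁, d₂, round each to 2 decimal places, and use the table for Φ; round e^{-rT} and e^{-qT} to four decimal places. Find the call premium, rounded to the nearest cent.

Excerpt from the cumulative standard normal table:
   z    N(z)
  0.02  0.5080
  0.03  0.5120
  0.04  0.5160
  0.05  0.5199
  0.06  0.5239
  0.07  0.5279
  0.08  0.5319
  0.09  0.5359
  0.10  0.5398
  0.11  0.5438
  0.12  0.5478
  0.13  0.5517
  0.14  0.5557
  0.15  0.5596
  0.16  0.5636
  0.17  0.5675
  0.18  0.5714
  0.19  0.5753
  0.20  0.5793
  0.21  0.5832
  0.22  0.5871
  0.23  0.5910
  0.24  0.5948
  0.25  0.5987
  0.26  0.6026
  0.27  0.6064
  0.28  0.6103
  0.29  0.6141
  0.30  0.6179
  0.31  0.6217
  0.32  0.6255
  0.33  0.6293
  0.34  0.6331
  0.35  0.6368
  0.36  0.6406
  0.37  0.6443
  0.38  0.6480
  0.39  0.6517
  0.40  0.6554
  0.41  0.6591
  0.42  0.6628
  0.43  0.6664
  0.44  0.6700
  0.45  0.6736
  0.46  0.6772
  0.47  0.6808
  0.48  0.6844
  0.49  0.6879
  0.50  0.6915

T = 2.5;  σ√T = 0.4111
d₁ = [ln(435/450) + (0.08 − 0.024 + 0.26²/2)·2.5] / 0.4111 = [-0.0339 + 0.2245] / 0.4111 = 0.4636 which rounds to 0.46
d₂ = d₁ − σ√T = 0.4636 − 0.4111 = 0.0525 which rounds to 0.05
exp(−qT) = exp(−0.024·2.5) = 0.9418;  exp(−rT) = exp(−0.08·2.5) = 0.8187
C = 435·0.9418·N(0.46) − 450·0.8187·N(0.05) = 435·0.9418·0.6772 − 450·0.8187·0.5199 = 277.4373 − 191.5390 = 85.8984

$85.90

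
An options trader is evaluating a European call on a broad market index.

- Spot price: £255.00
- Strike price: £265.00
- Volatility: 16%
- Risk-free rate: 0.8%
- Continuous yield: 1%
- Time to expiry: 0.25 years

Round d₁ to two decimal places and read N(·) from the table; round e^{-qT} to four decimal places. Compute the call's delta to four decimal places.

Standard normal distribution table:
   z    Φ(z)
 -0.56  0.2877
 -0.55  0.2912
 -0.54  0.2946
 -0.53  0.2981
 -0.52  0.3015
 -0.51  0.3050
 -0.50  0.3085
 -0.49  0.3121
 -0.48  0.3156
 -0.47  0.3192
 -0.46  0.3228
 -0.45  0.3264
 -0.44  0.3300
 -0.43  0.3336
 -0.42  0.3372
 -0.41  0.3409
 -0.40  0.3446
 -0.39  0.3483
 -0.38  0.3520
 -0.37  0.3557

0.3256

T = 0.25;  σ√T = 0.0800
d₁ = [ln(255/265) + (0.008 − 0.01 + 0.16²/2)·0.25] / 0.0800 = [-0.0385 + 0.0027] / 0.0800 = -0.4471 ⇒ -0.45
N(d₁) = N(-0.45) = 0.3264
Δ_call = exp(−qT)·N(d₁) = 0.9975·0.3264 = 0.3256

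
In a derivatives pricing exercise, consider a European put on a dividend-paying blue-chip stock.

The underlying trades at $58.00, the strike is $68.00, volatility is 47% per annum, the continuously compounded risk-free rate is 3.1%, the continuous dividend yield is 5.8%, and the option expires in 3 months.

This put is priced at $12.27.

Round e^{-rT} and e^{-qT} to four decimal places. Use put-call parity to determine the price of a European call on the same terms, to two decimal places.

$1.96

e^(−qT) = e^(−0.058·0.25) = 0.9856;  e^(−rT) = e^(−0.031·0.25) = 0.9923
Put-call parity: C − P = S·e^(−qT) − K·e^(−rT) = 58·0.9856 − 68·0.9923 = 57.1648 − 67.4764 = -10.3116
C = P + (C − P) = 12.27 + (-10.3116) = 1.9584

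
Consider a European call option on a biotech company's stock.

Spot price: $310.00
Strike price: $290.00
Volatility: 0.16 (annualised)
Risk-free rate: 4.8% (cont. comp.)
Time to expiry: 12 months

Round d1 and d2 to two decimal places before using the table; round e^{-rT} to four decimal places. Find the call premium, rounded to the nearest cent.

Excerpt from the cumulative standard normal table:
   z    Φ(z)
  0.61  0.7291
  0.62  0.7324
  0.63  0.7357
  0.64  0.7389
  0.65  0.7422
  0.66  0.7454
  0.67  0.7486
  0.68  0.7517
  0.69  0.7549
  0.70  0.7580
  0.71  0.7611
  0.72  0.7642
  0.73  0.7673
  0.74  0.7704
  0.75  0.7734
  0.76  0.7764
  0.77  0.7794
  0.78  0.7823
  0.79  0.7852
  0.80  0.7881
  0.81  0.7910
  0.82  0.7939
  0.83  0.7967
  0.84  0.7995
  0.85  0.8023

$40.08

σ√T = 0.16·√1 = 0.1600
d₁ = [ln(310/290) + (0.048 + 0.16²/2)·1] / 0.1600 = [0.0667 + 0.0608] / 0.1600 = 0.7968 which rounds to 0.80
d₂ = d₁ − σ√T = 0.7968 − 0.1600 = 0.6368 which rounds to 0.64
e^(−rT) = e^(−0.048·1) = 0.9531
N(d₁) = N(0.80) = 0.7881;  N(d₂) = N(0.64) = 0.7389
C = 310·0.7881 − 290·0.9531·0.7389 = 244.3110 − 204.2312 = 40.0798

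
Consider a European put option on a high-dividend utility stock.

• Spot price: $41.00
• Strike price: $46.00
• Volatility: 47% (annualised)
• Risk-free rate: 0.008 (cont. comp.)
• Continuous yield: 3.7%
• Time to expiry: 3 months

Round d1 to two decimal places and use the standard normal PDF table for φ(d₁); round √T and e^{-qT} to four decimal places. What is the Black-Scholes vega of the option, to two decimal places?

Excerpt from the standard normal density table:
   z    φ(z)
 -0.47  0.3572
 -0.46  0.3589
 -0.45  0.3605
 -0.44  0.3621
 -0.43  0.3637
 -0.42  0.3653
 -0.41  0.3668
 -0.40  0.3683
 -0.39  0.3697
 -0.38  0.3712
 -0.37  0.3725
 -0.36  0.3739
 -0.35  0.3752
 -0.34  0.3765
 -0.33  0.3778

σ√T = 0.47·√0.25 = 0.2350
d₁ = [ln(41/46) + (0.008 − 0.037 + 0.47²/2)·0.25] / 0.2350 = [-0.1151 + 0.0204] / 0.2350 = -0.4030 which rounds to -0.40
√T = √0.25 = 0.5000
φ(d₁) = φ(-0.40) = 0.3683
e^(−qT) = e^(−0.037·0.25) = 0.9908
vega = S·e^(−qT)·φ(d₁)·√T = 41·0.9908·0.3683·0.5000 = 7.4807
(Call and put vega coincide under Black-Scholes.)

7.48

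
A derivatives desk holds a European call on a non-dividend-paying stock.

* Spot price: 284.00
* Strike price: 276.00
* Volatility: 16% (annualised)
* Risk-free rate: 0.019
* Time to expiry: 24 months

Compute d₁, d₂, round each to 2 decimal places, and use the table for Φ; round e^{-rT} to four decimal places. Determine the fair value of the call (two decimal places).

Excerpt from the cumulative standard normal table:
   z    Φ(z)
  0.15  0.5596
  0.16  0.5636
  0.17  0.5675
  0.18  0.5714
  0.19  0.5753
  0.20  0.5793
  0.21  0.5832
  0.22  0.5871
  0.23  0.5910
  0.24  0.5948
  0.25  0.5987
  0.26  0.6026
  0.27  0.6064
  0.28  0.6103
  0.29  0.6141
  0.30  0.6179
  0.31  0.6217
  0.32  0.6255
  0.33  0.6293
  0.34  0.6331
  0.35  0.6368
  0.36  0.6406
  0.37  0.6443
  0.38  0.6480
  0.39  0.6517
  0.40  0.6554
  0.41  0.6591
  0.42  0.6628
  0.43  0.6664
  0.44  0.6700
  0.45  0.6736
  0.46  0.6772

35.36

σ√T = 0.16 × 1.4142 = 0.2263
d₁ = [ln(284/276) + (0.019 + 0.16²/2)·2] / 0.2263 = [0.0286 + 0.0636] / 0.2263 = 0.4074 ⇒ 0.41
d₂ = d₁ − σ√T = 0.4074 − 0.2263 = 0.1811 ⇒ 0.18
exp(−rT) = exp(−0.019·2) = 0.9627
N(d₁) = N(0.41) = 0.6591;  N(d₂) = N(0.18) = 0.5714
C = 284·0.6591 − 276·0.9627·0.5714 = 187.1844 − 151.8240 = 35.3604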